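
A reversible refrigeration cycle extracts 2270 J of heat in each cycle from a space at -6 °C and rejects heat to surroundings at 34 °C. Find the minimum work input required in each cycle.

W_in ≈ 340 J

T_H = 34 °C → 34 + 273.15 = 307.15 K.
T_C = -6 °C → -6 + 273.15 = 267.15 K.
For a reversible refrigerator, COP_R = T_C/(T_H − T_C) = 267.15/40.00 = 6.6787.
W = Q_C/COP_R = 2270/6.6787 = 340 J.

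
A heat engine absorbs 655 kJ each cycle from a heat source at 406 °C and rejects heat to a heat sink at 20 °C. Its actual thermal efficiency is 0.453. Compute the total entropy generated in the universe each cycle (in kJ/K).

T_H = 406 °C → 406 + 273.15 = 679.15 K.
T_C = 20 °C → 20 + 273.15 = 293.15 K.
W = η·Q_H = 0.453 × 655 = 296.7 kJ, so Q_C = Q_H − W = 358.3 kJ.
Entropy balance on the reservoirs: −Q_H/T_H = -0.9644 kJ/K, +Q_C/T_C = 1.222 kJ/K.
ΔS_univ = −Q_H/T_H + Q_C/T_C = 0.258 kJ/K (> 0, since η = 0.453 < η_Carnot = 0.568).

ΔS_univ ≈ 0.258 kJ/K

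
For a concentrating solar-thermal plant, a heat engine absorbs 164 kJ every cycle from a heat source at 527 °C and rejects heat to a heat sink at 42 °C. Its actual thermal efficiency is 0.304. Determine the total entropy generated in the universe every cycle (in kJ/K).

ΔS_univ ≈ 0.157 kJ/K

T_H = 527 °C → 527 + 273.15 = 800.15 K.
T_C = 42 °C → 42 + 273.15 = 315.15 K.
W = η·Q_H = 0.304 × 164 = 49.86 kJ, so Q_C = Q_H − W = 114.1 kJ.
Entropy balance on the reservoirs: −Q_H/T_H = -0.2050 kJ/K, +Q_C/T_C = 0.3622 kJ/K.
ΔS_univ = −Q_H/T_H + Q_C/T_C = 0.157 kJ/K (> 0, since η = 0.304 < η_Carnot = 0.606).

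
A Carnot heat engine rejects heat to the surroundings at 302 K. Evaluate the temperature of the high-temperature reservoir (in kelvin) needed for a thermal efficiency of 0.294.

T_H ≈ 428 K

From η = 1 − T_C/T_H, solving for T_H gives T_H = T_C/(1 − η) = 302.00/(1 − 0.294) = 428 K.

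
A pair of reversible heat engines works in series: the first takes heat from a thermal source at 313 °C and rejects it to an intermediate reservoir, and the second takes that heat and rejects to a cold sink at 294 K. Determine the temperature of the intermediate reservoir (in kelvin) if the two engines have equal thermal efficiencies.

T_H = 313 °C → 313 + 273.15 = 586.15 K.
Equal efficiencies require 1 − T_m/T_H = 1 − T_C/T_m, i.e. T_m/T_H = T_C/T_m, so T_m = √(T_H·T_C) = √(586.15 × 294.00) = 415.1 K.

T_m ≈ 415.1 K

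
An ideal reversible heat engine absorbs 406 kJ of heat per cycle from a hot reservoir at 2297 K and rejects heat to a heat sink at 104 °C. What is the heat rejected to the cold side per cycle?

T_C = 104 °C → 104 + 273.15 = 377.15 K.
Carnot efficiency: η = 1 − T_C/T_H = 1 − 377.15/2297.00 = 0.8358.
For a reversible cycle Q_C/Q_H = T_C/T_H, so Q_C = 406 × 377.15/2297.00 = 66.66 kJ.

Q_C ≈ 66.66 kJ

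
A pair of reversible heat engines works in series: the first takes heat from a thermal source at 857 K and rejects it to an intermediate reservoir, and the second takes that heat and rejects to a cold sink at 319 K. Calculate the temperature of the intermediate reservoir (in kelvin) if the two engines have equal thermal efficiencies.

Equal efficiencies require 1 − T_m/T_H = 1 − T_C/T_m, i.e. T_m/T_H = T_C/T_m, so T_m = √(T_H·T_C) = √(857.00 × 319.00) = 522.9 K.

T_m ≈ 522.9 K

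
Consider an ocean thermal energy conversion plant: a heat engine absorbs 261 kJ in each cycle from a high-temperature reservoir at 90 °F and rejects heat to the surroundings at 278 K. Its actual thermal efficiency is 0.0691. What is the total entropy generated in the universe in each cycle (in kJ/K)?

ΔS_univ ≈ 0.0193 kJ/K

T_H = 90 °F → (90 − 32) × 5/9 = 32.22 °C = 305.37 K.
W = η·Q_H = 0.0691 × 261 = 18.04 kJ, so Q_C = Q_H − W = 243.0 kJ.
Reservoir entropy changes: ΔS_H = −Q_H/T_H = −261/305.37 = -0.8547 kJ/K and ΔS_C = +Q_C/T_C = 243.0/278.00 = 0.8740 kJ/K.
ΔS_univ = −Q_H/T_H + Q_C/T_C = 0.0193 kJ/K (> 0, since η = 0.0691 < η_Carnot = 0.090).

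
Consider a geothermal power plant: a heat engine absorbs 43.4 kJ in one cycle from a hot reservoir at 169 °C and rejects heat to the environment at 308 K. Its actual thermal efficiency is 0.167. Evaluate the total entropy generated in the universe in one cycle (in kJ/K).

T_H = 169 °C → 169 + 273.15 = 442.15 K.
W = η·Q_H = 0.167 × 43.4 = 7.248 kJ, so Q_C = Q_H − W = 36.15 kJ.
The hot reservoir loses entropy Q_H/T_H = 43.4/442.15 = 0.09816 kJ/K; the cold reservoir gains Q_C/T_C = 36.15/308.00 = 0.1174 kJ/K.
ΔS_univ = −Q_H/T_H + Q_C/T_C = 0.01922 kJ/K (> 0, since η = 0.167 < η_Carnot = 0.303).

ΔS_univ ≈ 0.01922 kJ/K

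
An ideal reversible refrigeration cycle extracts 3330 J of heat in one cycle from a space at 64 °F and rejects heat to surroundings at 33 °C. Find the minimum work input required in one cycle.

W_in ≈ 174.2 J

T_H = 33 °C → 33 + 273.15 = 306.15 K.
T_C = 64 °F → (64 − 32) × 5/9 = 17.78 °C = 290.93 K.
COP_R = T_C/(T_H − T_C) = 290.93/15.22 = 19.1120.
W = Q_C/COP_R = 3330/19.1120 = 174.2 J.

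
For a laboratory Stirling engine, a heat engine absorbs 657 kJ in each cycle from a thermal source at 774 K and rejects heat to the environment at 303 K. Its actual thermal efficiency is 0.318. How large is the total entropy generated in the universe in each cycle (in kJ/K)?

ΔS_univ ≈ 0.630 kJ/K

W = η·Q_H = 0.318 × 657 = 208.9 kJ, so Q_C = Q_H − W = 448.1 kJ.
Entropy balance on the reservoirs: −Q_H/T_H = -0.8488 kJ/K, +Q_C/T_C = 1.479 kJ/K.
ΔS_univ = −Q_H/T_H + Q_C/T_C = 0.630 kJ/K (> 0, since η = 0.318 < η_Carnot = 0.609).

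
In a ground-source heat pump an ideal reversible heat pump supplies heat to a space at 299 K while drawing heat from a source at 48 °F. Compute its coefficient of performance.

T_C = 48 °F → (48 − 32) × 5/9 = 8.89 °C = 282.04 K.
COP_HP = T_H/(T_H − T_C) = 299.00/(299.00 − 282.04) = 17.6.

COP_HP ≈ 17.6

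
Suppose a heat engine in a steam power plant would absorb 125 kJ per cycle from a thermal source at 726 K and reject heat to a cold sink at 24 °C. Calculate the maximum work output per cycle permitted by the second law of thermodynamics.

W_max ≈ 73.8 kJ

T_C = 24 °C → 24 + 273.15 = 297.15 K.
The second-law ceiling is the Carnot efficiency, η_max = 1 − T_C/T_H = 1 − 297.15/726.00 = 0.5907.
W_max = η_max · Q_H = 0.5907 × 125 = 73.8 kJ.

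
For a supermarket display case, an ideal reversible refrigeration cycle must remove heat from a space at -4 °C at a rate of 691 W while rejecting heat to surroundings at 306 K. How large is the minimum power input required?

T_C = -4 °C → -4 + 273.15 = 269.15 K.
For a reversible refrigerator, COP_R = T_C/(T_H − T_C) = 269.15/36.85 = 7.3039.
W = Q_C/COP_R = 691/7.3039 = 94.6 W.

Ẇ_in ≈ 94.6 W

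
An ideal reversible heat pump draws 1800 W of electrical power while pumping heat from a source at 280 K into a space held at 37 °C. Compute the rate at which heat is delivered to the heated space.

Q̇_H ≈ 18520 W

T_H = 37 °C → 37 + 273.15 = 310.15 K.
COP_HP = T_H/(T_H − T_C) = 310.15/30.15 = 10.2869.
Q_H = COP_HP · W = 10.2869 × 1800 = 18520 W.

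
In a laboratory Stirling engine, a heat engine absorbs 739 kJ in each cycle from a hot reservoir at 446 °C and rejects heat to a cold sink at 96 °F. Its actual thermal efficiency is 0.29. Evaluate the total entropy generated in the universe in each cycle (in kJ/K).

T_H = 446 °C → 446 + 273.15 = 719.15 K.
T_C = 96 °F → (96 − 32) × 5/9 = 35.56 °C = 308.71 K.
W = η·Q_H = 0.29 × 739 = 214.3 kJ, so Q_C = Q_H − W = 524.7 kJ.
The hot reservoir loses entropy Q_H/T_H = 739/719.15 = 1.028 kJ/K; the cold reservoir gains Q_C/T_C = 524.7/308.71 = 1.700 kJ/K.
ΔS_univ = −Q_H/T_H + Q_C/T_C = 0.672 kJ/K (> 0, since η = 0.29 < η_Carnot = 0.571).

ΔS_univ ≈ 0.672 kJ/K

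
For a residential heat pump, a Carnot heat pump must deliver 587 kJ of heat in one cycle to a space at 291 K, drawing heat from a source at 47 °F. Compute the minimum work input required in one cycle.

T_C = 47 °F → (47 − 32) × 5/9 = 8.33 °C = 281.48 K.
The Carnot heat-pump COP is COP_HP = T_H/(T_H − T_C) = 291.00/9.52 = 30.5779.
W = Q_H/COP_HP = 587/30.5779 = 19.2 kJ.

W_in ≈ 19.2 kJ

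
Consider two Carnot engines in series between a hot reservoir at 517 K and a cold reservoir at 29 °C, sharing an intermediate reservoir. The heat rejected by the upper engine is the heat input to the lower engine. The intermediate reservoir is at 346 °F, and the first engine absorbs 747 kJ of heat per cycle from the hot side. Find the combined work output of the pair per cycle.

T_C = 29 °C → 29 + 273.15 = 302.15 K.
Two reversible stages in series are equivalent to a single Carnot engine between T_H and T_C, so η_total = 1 − T_C/T_H = 1 − 302.15/517.00 = 0.4156.
W_total = η_total · Q_H = 0.4156 × 747 = 310 kJ.

W_total ≈ 310 kJ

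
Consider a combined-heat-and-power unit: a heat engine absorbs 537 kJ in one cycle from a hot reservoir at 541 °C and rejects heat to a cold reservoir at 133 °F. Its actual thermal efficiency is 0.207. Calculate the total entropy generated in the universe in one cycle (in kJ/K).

ΔS_univ ≈ 0.634 kJ/K

T_H = 541 °C → 541 + 273.15 = 814.15 K.
T_C = 133 °F → (133 − 32) × 5/9 = 56.11 °C = 329.26 K.
W = η·Q_H = 0.207 × 537 = 111.2 kJ, so Q_C = Q_H − W = 425.8 kJ.
Entropy balance on the reservoirs: −Q_H/T_H = -0.6596 kJ/K, +Q_C/T_C = 1.293 kJ/K.
ΔS_univ = −Q_H/T_H + Q_C/T_C = 0.634 kJ/K (> 0, since η = 0.207 < η_Carnot = 0.596).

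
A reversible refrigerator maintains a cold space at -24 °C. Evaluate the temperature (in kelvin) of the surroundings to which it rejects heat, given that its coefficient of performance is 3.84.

T_C = -24 °C → -24 + 273.15 = 249.15 K.
COP_R = T_C/(T_H − T_C) ⇒ T_H = T_C·(1 + 1/COP_R) = 249.15 × (1 + 1/3.84) = 314.0 K.

T_H ≈ 314.0 K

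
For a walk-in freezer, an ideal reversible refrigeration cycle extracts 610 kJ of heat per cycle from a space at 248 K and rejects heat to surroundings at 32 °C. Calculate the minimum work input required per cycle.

W_in ≈ 141 kJ

T_H = 32 °C → 32 + 273.15 = 305.15 K.
Carnot COP: COP_R = T_C/(T_H − T_C) = 248.00/57.15 = 4.3395.
W = Q_C/COP_R = 610/4.3395 = 141 kJ.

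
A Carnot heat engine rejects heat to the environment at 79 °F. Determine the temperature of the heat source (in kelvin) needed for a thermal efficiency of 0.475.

T_C = 79 °F → (79 − 32) × 5/9 = 26.11 °C = 299.26 K.
From η = 1 − T_C/T_H, solving for T_H gives T_H = T_C/(1 − η) = 299.26/(1 − 0.475) = 570 K.

T_H ≈ 570 K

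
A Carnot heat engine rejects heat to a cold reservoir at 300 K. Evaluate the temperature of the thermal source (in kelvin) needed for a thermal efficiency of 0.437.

From η = 1 − T_C/T_H, solving for T_H gives T_H = T_C/(1 − η) = 300.00/(1 − 0.437) = 532.9 K.

T_H ≈ 532.9 K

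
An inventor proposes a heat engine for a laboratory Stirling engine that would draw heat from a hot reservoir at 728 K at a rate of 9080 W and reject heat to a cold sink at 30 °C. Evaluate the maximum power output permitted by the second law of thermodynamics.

T_C = 30 °C → 30 + 273.15 = 303.15 K.
No engine can exceed the Carnot limit: η_max = 1 − T_C/T_H = 1 − 303.15/728.00 = 0.5836.
W_max = η_max · Q_H = 0.5836 × 9080 = 5300 W.

Ẇ_max ≈ 5300 W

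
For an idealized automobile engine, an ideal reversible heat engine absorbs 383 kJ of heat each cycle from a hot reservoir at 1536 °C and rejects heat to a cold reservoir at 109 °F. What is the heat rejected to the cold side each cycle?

Q_C ≈ 66.9 kJ

T_H = 1536 °C → 1536 + 273.15 = 1809.15 K.
T_C = 109 °F → (109 − 32) × 5/9 = 42.78 °C = 315.93 K.
Carnot efficiency: η = 1 − T_C/T_H = 1 − 315.93/1809.15 = 0.8254.
For a reversible cycle Q_C/Q_H = T_C/T_H, so Q_C = 383 × 315.93/1809.15 = 66.9 kJ.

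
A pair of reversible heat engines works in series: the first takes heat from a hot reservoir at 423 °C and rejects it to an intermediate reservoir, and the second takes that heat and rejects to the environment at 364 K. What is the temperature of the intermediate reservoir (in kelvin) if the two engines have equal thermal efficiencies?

T_m ≈ 503 K

T_H = 423 °C → 423 + 273.15 = 696.15 K.
Equal efficiencies require 1 − T_m/T_H = 1 − T_C/T_m, i.e. T_m/T_H = T_C/T_m, so T_m = √(T_H·T_C) = √(696.15 × 364.00) = 503 K.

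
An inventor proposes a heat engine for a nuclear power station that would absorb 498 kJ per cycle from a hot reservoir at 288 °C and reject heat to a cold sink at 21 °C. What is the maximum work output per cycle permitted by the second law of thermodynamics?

T_H = 288 °C → 288 + 273.15 = 561.15 K.
T_C = 21 °C → 21 + 273.15 = 294.15 K.
The upper bound on efficiency is η_max = 1 − T_C/T_H = 1 − 294.15/561.15 = 0.4758.
W_max = η_max · Q_H = 0.4758 × 498 = 237.0 kJ.

W_max ≈ 237.0 kJ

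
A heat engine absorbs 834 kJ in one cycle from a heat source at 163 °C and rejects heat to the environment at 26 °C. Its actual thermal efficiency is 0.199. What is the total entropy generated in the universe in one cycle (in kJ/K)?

ΔS_univ ≈ 0.321 kJ/K

T_H = 163 °C → 163 + 273.15 = 436.15 K.
T_C = 26 °C → 26 + 273.15 = 299.15 K.
W = η·Q_H = 0.199 × 834 = 166.0 kJ, so Q_C = Q_H − W = 668.0 kJ.
Reservoir entropy changes: ΔS_H = −Q_H/T_H = −834/436.15 = -1.912 kJ/K and ΔS_C = +Q_C/T_C = 668.0/299.15 = 2.233 kJ/K.
ΔS_univ = −Q_H/T_H + Q_C/T_C = 0.321 kJ/K (> 0, since η = 0.199 < η_Carnot = 0.314).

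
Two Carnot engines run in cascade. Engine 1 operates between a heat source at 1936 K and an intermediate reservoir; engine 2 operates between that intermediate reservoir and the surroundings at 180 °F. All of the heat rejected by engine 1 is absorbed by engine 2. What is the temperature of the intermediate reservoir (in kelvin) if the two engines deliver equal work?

T_C = 180 °F → (180 − 32) × 5/9 = 82.22 °C = 355.37 K.
For reversible stages Q_m = Q_H·(T_m/T_H). Setting W₁ = Q_H(1 − T_m/T_H) equal to W₂ = Q_m(1 − T_C/T_m) = Q_H·(T_m − T_C)/T_H gives T_H − T_m = T_m − T_C, so T_m = (T_H + T_C)/2 = (1936.00 + 355.37)/2 = 1146 K.

T_m ≈ 1146 K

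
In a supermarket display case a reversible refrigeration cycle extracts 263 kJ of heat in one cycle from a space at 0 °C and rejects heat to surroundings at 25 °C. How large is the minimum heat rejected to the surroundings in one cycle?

Q_H ≈ 287.1 kJ

T_H = 25 °C → 25 + 273.15 = 298.15 K.
T_C = 0 °C → 0 + 273.15 = 273.15 K.
For a reversible cycle Q_H/Q_C = T_H/T_C, so Q_H = Q_C·T_H/T_C = 263 × 298.15/273.15 = 287.1 kJ.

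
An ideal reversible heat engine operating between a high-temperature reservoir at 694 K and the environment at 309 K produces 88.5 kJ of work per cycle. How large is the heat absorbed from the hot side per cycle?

Q_H ≈ 159.5 kJ

The Carnot efficiency is η = 1 − T_C/T_H = 1 − 309.00/694.00 = 0.5548.
Q_H = W/η = 88.5/0.5548 = 159.5 kJ.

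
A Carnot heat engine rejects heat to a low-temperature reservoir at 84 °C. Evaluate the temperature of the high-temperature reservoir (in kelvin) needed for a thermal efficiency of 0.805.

T_C = 84 °C → 84 + 273.15 = 357.15 K.
From η = 1 − T_C/T_H, solving for T_H gives T_H = T_C/(1 − η) = 357.15/(1 − 0.805) = 1830 K.

T_H ≈ 1830 K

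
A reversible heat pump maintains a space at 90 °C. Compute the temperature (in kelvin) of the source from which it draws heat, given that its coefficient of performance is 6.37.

T_C ≈ 306.1 K

T_H = 90 °C → 90 + 273.15 = 363.15 K.
COP_HP = T_H/(T_H − T_C) ⇒ T_C = T_H·(COP_HP − 1)/COP_HP = 363.15 × (6.37 − 1)/6.37 = 306.1 K.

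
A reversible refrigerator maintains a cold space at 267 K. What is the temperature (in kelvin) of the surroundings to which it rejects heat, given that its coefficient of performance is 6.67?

T_H ≈ 307 K

COP_R = T_C/(T_H − T_C) ⇒ T_H = T_C·(1 + 1/COP_R) = 267.00 × (1 + 1/6.67) = 307 K.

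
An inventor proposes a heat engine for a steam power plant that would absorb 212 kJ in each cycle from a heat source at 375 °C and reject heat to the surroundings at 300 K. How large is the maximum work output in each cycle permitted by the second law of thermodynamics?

T_H = 375 °C → 375 + 273.15 = 648.15 K.
No engine can exceed the Carnot limit: η_max = 1 − T_C/T_H = 1 − 300.00/648.15 = 0.5371.
W_max = η_max · Q_H = 0.5371 × 212 = 114 kJ.

W_max ≈ 114 kJ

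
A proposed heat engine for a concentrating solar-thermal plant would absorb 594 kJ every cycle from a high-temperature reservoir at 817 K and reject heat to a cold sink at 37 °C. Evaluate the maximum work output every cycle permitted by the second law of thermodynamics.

W_max ≈ 368.5 kJ

T_C = 37 °C → 37 + 273.15 = 310.15 K.
No engine can exceed the Carnot limit: η_max = 1 − T_C/T_H = 1 − 310.15/817.00 = 0.6204.
W_max = η_max · Q_H = 0.6204 × 594 = 368.5 kJ.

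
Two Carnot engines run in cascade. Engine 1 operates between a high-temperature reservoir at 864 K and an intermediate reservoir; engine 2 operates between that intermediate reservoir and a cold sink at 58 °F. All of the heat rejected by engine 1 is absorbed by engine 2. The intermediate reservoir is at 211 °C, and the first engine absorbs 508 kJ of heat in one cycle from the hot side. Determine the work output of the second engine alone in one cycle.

W₂ ≈ 116 kJ

T_C = 58 °F → (58 − 32) × 5/9 = 14.44 °C = 287.59 K.
T_m = 211 °C → 211 + 273.15 = 484.15 K.
Heat entering the second stage: Q_m = Q_H·(T_m/T_H) = 508 × 484.15/864.00 = 285 kJ.
Second-stage efficiency η₂ = 1 − T_C/T_m = 1 − 287.59/484.15 = 0.4060, so W₂ = η₂·Q_m = 116 kJ.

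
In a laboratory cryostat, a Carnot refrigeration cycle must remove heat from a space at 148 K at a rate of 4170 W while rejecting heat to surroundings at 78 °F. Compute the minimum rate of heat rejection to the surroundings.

Q̇_H ≈ 8416 W

T_H = 78 °F → (78 − 32) × 5/9 = 25.56 °C = 298.71 K.
For a reversible cycle Q_H/Q_C = T_H/T_C, so Q_H = Q_C·T_H/T_C = 4170 × 298.71/148.00 = 8416 W.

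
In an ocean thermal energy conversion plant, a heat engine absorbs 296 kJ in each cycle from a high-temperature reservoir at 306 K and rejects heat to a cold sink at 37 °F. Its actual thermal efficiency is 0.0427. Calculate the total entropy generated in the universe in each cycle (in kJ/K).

T_C = 37 °F → (37 − 32) × 5/9 = 2.78 °C = 275.93 K.
W = η·Q_H = 0.0427 × 296 = 12.64 kJ, so Q_C = Q_H − W = 283.4 kJ.
The hot reservoir loses entropy Q_H/T_H = 296/306.00 = 0.9673 kJ/K; the cold reservoir gains Q_C/T_C = 283.4/275.93 = 1.027 kJ/K.
ΔS_univ = −Q_H/T_H + Q_C/T_C = 0.05962 kJ/K (> 0, since η = 0.0427 < η_Carnot = 0.098).

ΔS_univ ≈ 0.05962 kJ/K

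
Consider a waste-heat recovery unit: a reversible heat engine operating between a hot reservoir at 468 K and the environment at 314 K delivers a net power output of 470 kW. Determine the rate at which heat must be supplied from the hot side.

Since the cycle is reversible, η = 1 − T_C/T_H = 1 − 314.00/468.00 = 0.3291.
Q_H = W/η = 470/0.3291 = 1430 kW.

Q̇_H ≈ 1430 kW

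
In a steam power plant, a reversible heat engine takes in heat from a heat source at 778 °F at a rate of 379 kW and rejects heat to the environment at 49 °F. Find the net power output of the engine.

Ẇ ≈ 223 kW

T_H = 778 °F → (778 − 32) × 5/9 = 414.44 °C = 687.59 K.
T_C = 49 °F → (49 − 32) × 5/9 = 9.44 °C = 282.59 K.
For a reversible engine, η = 1 − T_C/T_H = 1 − 282.59/687.59 = 0.5890.
W = η·Q_H = 0.5890 × 379 = 223 kW.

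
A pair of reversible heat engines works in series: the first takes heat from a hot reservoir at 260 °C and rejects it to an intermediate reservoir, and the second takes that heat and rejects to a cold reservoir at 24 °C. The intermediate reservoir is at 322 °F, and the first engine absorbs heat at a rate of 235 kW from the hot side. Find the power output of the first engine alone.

T_H = 260 °C → 260 + 273.15 = 533.15 K.
T_C = 24 °C → 24 + 273.15 = 297.15 K.
T_m = 322 °F → (322 − 32) × 5/9 = 161.11 °C = 434.26 K.
First-stage efficiency η₁ = 1 − T_m/T_H = 1 − 434.26/533.15 = 0.1855.
W₁ = η₁·Q_H = 0.1855 × 235 = 43.6 kW.

Ẇ₁ ≈ 43.6 kW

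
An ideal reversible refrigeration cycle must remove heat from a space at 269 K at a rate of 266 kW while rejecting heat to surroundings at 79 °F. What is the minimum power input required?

T_H = 79 °F → (79 − 32) × 5/9 = 26.11 °C = 299.26 K.
For a reversible refrigerator, COP_R = T_C/(T_H − T_C) = 269.00/30.26 = 8.8893.
W = Q_C/COP_R = 266/8.8893 = 29.9 kW.

Ẇ_in ≈ 29.9 kW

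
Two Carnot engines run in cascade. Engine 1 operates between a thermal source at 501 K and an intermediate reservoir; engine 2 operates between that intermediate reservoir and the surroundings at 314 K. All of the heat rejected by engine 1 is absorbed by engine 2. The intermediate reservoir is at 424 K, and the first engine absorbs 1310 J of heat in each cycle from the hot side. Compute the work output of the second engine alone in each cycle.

Heat entering the second stage: Q_m = Q_H·(T_m/T_H) = 1310 × 424.00/501.00 = 1110 J.
Second-stage efficiency η₂ = 1 − T_C/T_m = 1 − 314.00/424.00 = 0.2594, so W₂ = η₂·Q_m = 288 J.

W₂ ≈ 288 J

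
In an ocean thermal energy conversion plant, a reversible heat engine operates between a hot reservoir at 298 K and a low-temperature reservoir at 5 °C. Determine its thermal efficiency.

η ≈ 0.0666

T_C = 5 °C → 5 + 273.15 = 278.15 K.
Carnot efficiency: η = 1 − T_C/T_H = 1 − 278.15/298.00 = 0.0666.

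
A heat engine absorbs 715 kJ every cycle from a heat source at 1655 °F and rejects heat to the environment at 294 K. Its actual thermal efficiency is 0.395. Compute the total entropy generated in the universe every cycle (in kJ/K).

ΔS_univ ≈ 0.863 kJ/K

T_H = 1655 °F → (1655 − 32) × 5/9 = 901.67 °C = 1174.82 K.
W = η·Q_H = 0.395 × 715 = 282.4 kJ, so Q_C = Q_H − W = 432.6 kJ.
The hot reservoir loses entropy Q_H/T_H = 715/1174.82 = 0.6086 kJ/K; the cold reservoir gains Q_C/T_C = 432.6/294.00 = 1.471 kJ/K.
ΔS_univ = −Q_H/T_H + Q_C/T_C = 0.863 kJ/K (> 0, since η = 0.395 < η_Carnot = 0.750).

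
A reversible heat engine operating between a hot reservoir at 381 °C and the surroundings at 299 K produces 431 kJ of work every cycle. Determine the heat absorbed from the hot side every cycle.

Q_H ≈ 794 kJ

T_H = 381 °C → 381 + 273.15 = 654.15 K.
Carnot efficiency: η = 1 − T_C/T_H = 1 − 299.00/654.15 = 0.5429.
Q_H = W/η = 431/0.5429 = 794 kJ.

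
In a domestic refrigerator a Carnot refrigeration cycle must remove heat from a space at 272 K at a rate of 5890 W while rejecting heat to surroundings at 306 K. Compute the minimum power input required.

For a reversible refrigerator, COP_R = T_C/(T_H − T_C) = 272.00/34.00 = 8.0000.
W = Q_C/COP_R = 5890/8.0000 = 736 W.

Ẇ_in ≈ 736 W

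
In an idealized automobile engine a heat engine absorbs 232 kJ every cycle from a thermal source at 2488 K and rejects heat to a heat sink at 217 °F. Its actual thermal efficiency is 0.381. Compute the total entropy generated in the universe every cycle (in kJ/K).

T_C = 217 °F → (217 − 32) × 5/9 = 102.78 °C = 375.93 K.
W = η·Q_H = 0.381 × 232 = 88.39 kJ, so Q_C = Q_H − W = 143.6 kJ.
The hot reservoir loses entropy Q_H/T_H = 232/2488.00 = 0.09325 kJ/K; the cold reservoir gains Q_C/T_C = 143.6/375.93 = 0.3820 kJ/K.
ΔS_univ = −Q_H/T_H + Q_C/T_C = 0.289 kJ/K (> 0, since η = 0.381 < η_Carnot = 0.849).

ΔS_univ ≈ 0.289 kJ/K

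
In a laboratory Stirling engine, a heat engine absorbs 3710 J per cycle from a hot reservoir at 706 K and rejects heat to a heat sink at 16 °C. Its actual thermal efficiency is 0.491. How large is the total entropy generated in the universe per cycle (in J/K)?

ΔS_univ ≈ 1.276 J/K

T_C = 16 °C → 16 + 273.15 = 289.15 K.
W = η·Q_H = 0.491 × 3710 = 1822 J, so Q_C = Q_H − W = 1888 J.
Entropy balance on the reservoirs: −Q_H/T_H = -5.255 J/K, +Q_C/T_C = 6.531 J/K.
ΔS_univ = −Q_H/T_H + Q_C/T_C = 1.276 J/K (> 0, since η = 0.491 < η_Carnot = 0.590).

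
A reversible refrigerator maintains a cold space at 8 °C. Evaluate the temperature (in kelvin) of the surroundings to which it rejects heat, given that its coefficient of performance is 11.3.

T_H ≈ 306.0 K

T_C = 8 °C → 8 + 273.15 = 281.15 K.
COP_R = T_C/(T_H − T_C) ⇒ T_H = T_C·(1 + 1/COP_R) = 281.15 × (1 + 1/11.3) = 306.0 K.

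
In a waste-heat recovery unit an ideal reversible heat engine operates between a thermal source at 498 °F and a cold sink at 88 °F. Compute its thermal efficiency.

T_H = 498 °F → (498 − 32) × 5/9 = 258.89 °C = 532.04 K.
T_C = 88 °F → (88 − 32) × 5/9 = 31.11 °C = 304.26 K.
For a reversible engine, η = 1 − T_C/T_H = 1 − 304.26/532.04 = 0.428.

η ≈ 0.428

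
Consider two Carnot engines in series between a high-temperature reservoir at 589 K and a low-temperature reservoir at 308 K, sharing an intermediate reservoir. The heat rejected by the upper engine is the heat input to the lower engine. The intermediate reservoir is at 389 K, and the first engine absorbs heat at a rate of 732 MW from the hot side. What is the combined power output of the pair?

Ẇ_total ≈ 349.2 MW

Two reversible stages in series are equivalent to a single Carnot engine between T_H and T_C, so η_total = 1 − T_C/T_H = 1 − 308.00/589.00 = 0.4771.
W_total = η_total · Q_H = 0.4771 × 732 = 349.2 MW.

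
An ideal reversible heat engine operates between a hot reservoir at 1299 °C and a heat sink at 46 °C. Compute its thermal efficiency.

η ≈ 0.7970

T_H = 1299 °C → 1299 + 273.15 = 1572.15 K.
T_C = 46 °C → 46 + 273.15 = 319.15 K.
For a reversible engine, η = 1 − T_C/T_H = 1 − 319.15/1572.15 = 0.7970.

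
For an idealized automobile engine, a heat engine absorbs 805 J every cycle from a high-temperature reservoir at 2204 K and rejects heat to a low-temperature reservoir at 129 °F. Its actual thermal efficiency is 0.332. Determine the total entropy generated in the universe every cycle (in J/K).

ΔS_univ ≈ 1.279 J/K

T_C = 129 °F → (129 − 32) × 5/9 = 53.89 °C = 327.04 K.
W = η·Q_H = 0.332 × 805 = 267.3 J, so Q_C = Q_H − W = 537.7 J.
Reservoir entropy changes: ΔS_H = −Q_H/T_H = −805/2204.00 = -0.3652 J/K and ΔS_C = +Q_C/T_C = 537.7/327.04 = 1.644 J/K.
ΔS_univ = −Q_H/T_H + Q_C/T_C = 1.279 J/K (> 0, since η = 0.332 < η_Carnot = 0.852).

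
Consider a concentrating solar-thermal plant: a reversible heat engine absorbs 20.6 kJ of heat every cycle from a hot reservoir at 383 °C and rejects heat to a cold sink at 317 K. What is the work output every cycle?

W ≈ 10.6 kJ

T_H = 383 °C → 383 + 273.15 = 656.15 K.
The Carnot efficiency is η = 1 − T_C/T_H = 1 − 317.00/656.15 = 0.5169.
W = η·Q_H = 0.5169 × 20.6 = 10.6 kJ.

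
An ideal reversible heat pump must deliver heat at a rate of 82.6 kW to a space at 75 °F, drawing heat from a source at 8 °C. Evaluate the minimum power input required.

T_H = 75 °F → (75 − 32) × 5/9 = 23.89 °C = 297.04 K.
T_C = 8 °C → 8 + 273.15 = 281.15 K.
Reversible heating COP: COP_HP = T_H/(T_H − T_C) = 297.04/15.89 = 18.6948.
W = Q_H/COP_HP = 82.6/18.6948 = 4.418 kW.

Ẇ_in ≈ 4.418 kW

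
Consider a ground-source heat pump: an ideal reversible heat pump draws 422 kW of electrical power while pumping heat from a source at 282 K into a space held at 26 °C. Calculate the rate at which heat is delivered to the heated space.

Q̇_H ≈ 7360 kW

T_H = 26 °C → 26 + 273.15 = 299.15 K.
For a reversible heat pump, COP_HP = T_H/(T_H − T_C) = 299.15/17.15 = 17.4431.
Q_H = COP_HP · W = 17.4431 × 422 = 7360 kW.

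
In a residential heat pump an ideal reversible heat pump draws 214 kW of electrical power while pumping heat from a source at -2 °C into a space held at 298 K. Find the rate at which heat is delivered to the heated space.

Q̇_H ≈ 2380 kW

T_C = -2 °C → -2 + 273.15 = 271.15 K.
For a reversible heat pump, COP_HP = T_H/(T_H − T_C) = 298.00/26.85 = 11.0987.
Q_H = COP_HP · W = 11.0987 × 214 = 2380 kW.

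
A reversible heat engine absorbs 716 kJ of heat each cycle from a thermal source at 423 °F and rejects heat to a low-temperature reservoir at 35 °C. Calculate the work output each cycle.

T_H = 423 °F → (423 − 32) × 5/9 = 217.22 °C = 490.37 K.
T_C = 35 °C → 35 + 273.15 = 308.15 K.
η_rev = 1 − T_C/T_H = 1 − 308.15/490.37 = 0.3716.
W = η·Q_H = 0.3716 × 716 = 266.1 kJ.

W ≈ 266.1 kJ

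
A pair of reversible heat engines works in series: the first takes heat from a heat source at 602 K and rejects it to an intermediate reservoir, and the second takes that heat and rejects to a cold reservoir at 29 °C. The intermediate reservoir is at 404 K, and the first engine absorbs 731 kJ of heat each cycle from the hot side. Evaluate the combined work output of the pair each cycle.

W_total ≈ 364 kJ

T_C = 29 °C → 29 + 273.15 = 302.15 K.
Two reversible stages in series are equivalent to a single Carnot engine between T_H and T_C, so η_total = 1 − T_C/T_H = 1 − 302.15/602.00 = 0.4981.
W_total = η_total · Q_H = 0.4981 × 731 = 364 kJ.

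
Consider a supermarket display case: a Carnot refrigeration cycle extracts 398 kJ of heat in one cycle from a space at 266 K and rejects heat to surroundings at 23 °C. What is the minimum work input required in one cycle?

T_H = 23 °C → 23 + 273.15 = 296.15 K.
Carnot COP: COP_R = T_C/(T_H − T_C) = 266.00/30.15 = 8.8226.
W = Q_C/COP_R = 398/8.8226 = 45.11 kJ.

W_in ≈ 45.11 kJ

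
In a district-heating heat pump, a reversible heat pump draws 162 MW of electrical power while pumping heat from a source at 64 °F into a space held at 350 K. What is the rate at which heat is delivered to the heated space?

Q̇_H ≈ 960 MW

T_C = 64 °F → (64 − 32) × 5/9 = 17.78 °C = 290.93 K.
Reversible heating COP: COP_HP = T_H/(T_H − T_C) = 350.00/59.07 = 5.9250.
Q_H = COP_HP · W = 5.9250 × 162 = 960 MW.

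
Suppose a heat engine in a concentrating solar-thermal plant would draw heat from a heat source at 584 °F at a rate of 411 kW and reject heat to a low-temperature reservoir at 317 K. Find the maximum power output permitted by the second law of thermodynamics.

T_H = 584 °F → (584 − 32) × 5/9 = 306.67 °C = 579.82 K.
The upper bound on efficiency is η_max = 1 − T_C/T_H = 1 − 317.00/579.82 = 0.4533.
W_max = η_max · Q_H = 0.4533 × 411 = 186 kW.

Ẇ_max ≈ 186 kW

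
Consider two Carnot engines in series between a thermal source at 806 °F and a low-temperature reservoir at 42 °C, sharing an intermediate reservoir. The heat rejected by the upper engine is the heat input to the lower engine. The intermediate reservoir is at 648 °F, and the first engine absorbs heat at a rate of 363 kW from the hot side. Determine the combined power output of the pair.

T_H = 806 °F → (806 − 32) × 5/9 = 430.00 °C = 703.15 K.
T_C = 42 °C → 42 + 273.15 = 315.15 K.
Two reversible stages in series are equivalent to a single Carnot engine between T_H and T_C, so η_total = 1 − T_C/T_H = 1 − 315.15/703.15 = 0.5518.
W_total = η_total · Q_H = 0.5518 × 363 = 200 kW.

Ẇ_total ≈ 200 kW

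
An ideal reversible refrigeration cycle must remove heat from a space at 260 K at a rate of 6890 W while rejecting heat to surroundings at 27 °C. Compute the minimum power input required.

T_H = 27 °C → 27 + 273.15 = 300.15 K.
Carnot COP: COP_R = T_C/(T_H − T_C) = 260.00/40.15 = 6.4757.
W = Q_C/COP_R = 6890/6.4757 = 1064 W.

Ẇ_in ≈ 1064 W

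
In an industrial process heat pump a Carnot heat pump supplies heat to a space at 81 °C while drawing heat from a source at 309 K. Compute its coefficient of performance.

COP_HP ≈ 7.84

T_H = 81 °C → 81 + 273.15 = 354.15 K.
COP_HP = T_H/(T_H − T_C) = 354.15/(354.15 − 309.00) = 7.84.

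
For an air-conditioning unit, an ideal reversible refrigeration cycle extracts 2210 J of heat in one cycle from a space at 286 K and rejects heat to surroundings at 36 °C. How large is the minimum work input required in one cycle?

T_H = 36 °C → 36 + 273.15 = 309.15 K.
COP_R = T_C/(T_H − T_C) = 286.00/23.15 = 12.3542.
W = Q_C/COP_R = 2210/12.3542 = 179 J.

W_in ≈ 179 J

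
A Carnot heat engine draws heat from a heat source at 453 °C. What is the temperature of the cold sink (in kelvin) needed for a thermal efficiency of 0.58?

T_C ≈ 305 K

T_H = 453 °C → 453 + 273.15 = 726.15 K.
From η = 1 − T_C/T_H, T_C = T_H·(1 − η) = 726.15 × (1 − 0.58) = 305 K.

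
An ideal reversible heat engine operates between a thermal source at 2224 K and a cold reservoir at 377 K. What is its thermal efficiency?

Carnot efficiency: η = 1 − T_C/T_H = 1 − 377.00/2224.00 = 0.8305.

η ≈ 0.8305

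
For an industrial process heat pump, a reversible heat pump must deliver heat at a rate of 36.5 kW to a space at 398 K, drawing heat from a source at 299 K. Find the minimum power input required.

Ẇ_in ≈ 9.08 kW

For a reversible heat pump, COP_HP = T_H/(T_H − T_C) = 398.00/99.00 = 4.0202.
W = Q_H/COP_HP = 36.5/4.0202 = 9.08 kW.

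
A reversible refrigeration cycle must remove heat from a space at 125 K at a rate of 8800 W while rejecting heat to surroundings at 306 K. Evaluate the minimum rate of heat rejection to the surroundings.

For a reversible cycle Q_H/Q_C = T_H/T_C, so Q_H = Q_C·T_H/T_C = 8800 × 306.00/125.00 = 21500 W.

Q̇_H ≈ 21500 W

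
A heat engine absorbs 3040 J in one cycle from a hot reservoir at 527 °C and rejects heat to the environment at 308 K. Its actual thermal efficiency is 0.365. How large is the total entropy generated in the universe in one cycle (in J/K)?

T_H = 527 °C → 527 + 273.15 = 800.15 K.
W = η·Q_H = 0.365 × 3040 = 1110 J, so Q_C = Q_H − W = 1930 J.
Reservoir entropy changes: ΔS_H = −Q_H/T_H = −3040/800.15 = -3.799 J/K and ΔS_C = +Q_C/T_C = 1930/308.00 = 6.268 J/K.
ΔS_univ = −Q_H/T_H + Q_C/T_C = 2.47 J/K (> 0, since η = 0.365 < η_Carnot = 0.615).

ΔS_univ ≈ 2.47 J/K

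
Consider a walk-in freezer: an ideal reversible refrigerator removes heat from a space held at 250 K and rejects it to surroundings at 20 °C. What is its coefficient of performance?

COP_R ≈ 5.79

T_H = 20 °C → 20 + 273.15 = 293.15 K.
COP_R = T_C/(T_H − T_C) = 250.00/(293.15 − 250.00) = 5.79.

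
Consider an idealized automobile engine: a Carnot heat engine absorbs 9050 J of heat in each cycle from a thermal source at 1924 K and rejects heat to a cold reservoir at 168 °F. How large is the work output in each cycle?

T_C = 168 °F → (168 − 32) × 5/9 = 75.56 °C = 348.71 K.
η_rev = 1 − T_C/T_H = 1 − 348.71/1924.00 = 0.8188.
W = η·Q_H = 0.8188 × 9050 = 7410 J.

W ≈ 7410 J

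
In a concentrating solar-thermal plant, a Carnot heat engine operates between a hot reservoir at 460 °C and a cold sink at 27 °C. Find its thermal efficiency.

η ≈ 0.591

T_H = 460 °C → 460 + 273.15 = 733.15 K.
T_C = 27 °C → 27 + 273.15 = 300.15 K.
The Carnot efficiency is η = 1 − T_C/T_H = 1 − 300.15/733.15 = 0.591.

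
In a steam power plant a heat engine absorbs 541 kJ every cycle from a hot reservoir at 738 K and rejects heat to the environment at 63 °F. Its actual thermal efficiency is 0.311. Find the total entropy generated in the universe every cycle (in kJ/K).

ΔS_univ ≈ 0.551 kJ/K

T_C = 63 °F → (63 − 32) × 5/9 = 17.22 °C = 290.37 K.
W = η·Q_H = 0.311 × 541 = 168.3 kJ, so Q_C = Q_H − W = 372.7 kJ.
Entropy balance on the reservoirs: −Q_H/T_H = -0.7331 kJ/K, +Q_C/T_C = 1.284 kJ/K.
ΔS_univ = −Q_H/T_H + Q_C/T_C = 0.551 kJ/K (> 0, since η = 0.311 < η_Carnot = 0.607).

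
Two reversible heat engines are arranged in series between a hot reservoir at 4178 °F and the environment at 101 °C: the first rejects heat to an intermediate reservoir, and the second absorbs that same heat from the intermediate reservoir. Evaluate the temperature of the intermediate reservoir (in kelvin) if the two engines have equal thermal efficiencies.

T_H = 4178 °F → (4178 − 32) × 5/9 = 2303.33 °C = 2576.48 K.
T_C = 101 °C → 101 + 273.15 = 374.15 K.
Equal efficiencies require 1 − T_m/T_H = 1 − T_C/T_m, i.e. T_m/T_H = T_C/T_m, so T_m = √(T_H·T_C) = √(2576.48 × 374.15) = 982 K.

T_m ≈ 982 K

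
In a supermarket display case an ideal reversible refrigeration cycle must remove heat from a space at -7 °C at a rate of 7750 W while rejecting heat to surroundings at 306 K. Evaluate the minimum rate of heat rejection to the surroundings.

T_C = -7 °C → -7 + 273.15 = 266.15 K.
For a reversible cycle Q_H/Q_C = T_H/T_C, so Q_H = Q_C·T_H/T_C = 7750 × 306.00/266.15 = 8910 W.

Q̇_H ≈ 8910 W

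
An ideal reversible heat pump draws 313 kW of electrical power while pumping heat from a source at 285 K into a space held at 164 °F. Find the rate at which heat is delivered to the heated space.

T_H = 164 °F → (164 − 32) × 5/9 = 73.33 °C = 346.48 K.
For a reversible heat pump, COP_HP = T_H/(T_H − T_C) = 346.48/61.48 = 5.6354.
Q_H = COP_HP · W = 5.6354 × 313 = 1760 kW.

Q̇_H ≈ 1760 kW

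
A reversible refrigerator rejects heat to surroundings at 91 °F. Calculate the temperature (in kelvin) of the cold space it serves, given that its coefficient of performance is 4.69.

T_C ≈ 252.2 K

T_H = 91 °F → (91 − 32) × 5/9 = 32.78 °C = 305.93 K.
COP_R = T_C/(T_H − T_C) ⇒ T_C = T_H·COP_R/(1 + COP_R) = 305.93 × 4.69/(1 + 4.69) = 252.2 K.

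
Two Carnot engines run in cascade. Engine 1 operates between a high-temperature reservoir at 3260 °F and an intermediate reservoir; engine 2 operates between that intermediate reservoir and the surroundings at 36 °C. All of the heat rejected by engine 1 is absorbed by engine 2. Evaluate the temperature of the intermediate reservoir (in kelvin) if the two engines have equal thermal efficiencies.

T_m ≈ 799.3 K

T_H = 3260 °F → (3260 − 32) × 5/9 = 1793.33 °C = 2066.48 K.
T_C = 36 °C → 36 + 273.15 = 309.15 K.
Equal efficiencies require 1 − T_m/T_H = 1 − T_C/T_m, i.e. T_m/T_H = T_C/T_m, so T_m = √(T_H·T_C) = √(2066.48 × 309.15) = 799.3 K.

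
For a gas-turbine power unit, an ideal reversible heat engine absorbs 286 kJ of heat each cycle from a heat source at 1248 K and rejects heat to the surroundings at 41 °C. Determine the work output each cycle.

W ≈ 214 kJ

T_C = 41 °C → 41 + 273.15 = 314.15 K.
Carnot efficiency: η = 1 − T_C/T_H = 1 − 314.15/1248.00 = 0.7483.
W = η·Q_H = 0.7483 × 286 = 214 kJ.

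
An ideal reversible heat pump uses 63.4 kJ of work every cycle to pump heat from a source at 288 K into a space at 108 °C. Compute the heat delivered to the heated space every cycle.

T_H = 108 °C → 108 + 273.15 = 381.15 K.
The Carnot heat-pump COP is COP_HP = T_H/(T_H − T_C) = 381.15/93.15 = 4.0918.
Q_H = COP_HP · W = 4.0918 × 63.4 = 259 kJ.

Q_H ≈ 259 kJ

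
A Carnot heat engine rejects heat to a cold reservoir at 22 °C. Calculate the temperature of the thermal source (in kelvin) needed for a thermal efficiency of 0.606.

T_H ≈ 749 K

T_C = 22 °C → 22 + 273.15 = 295.15 K.
From η = 1 − T_C/T_H, solving for T_H gives T_H = T_C/(1 − η) = 295.15/(1 − 0.606) = 749 K.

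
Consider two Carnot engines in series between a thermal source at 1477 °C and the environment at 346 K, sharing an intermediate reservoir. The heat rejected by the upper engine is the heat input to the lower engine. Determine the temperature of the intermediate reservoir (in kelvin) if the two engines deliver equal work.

T_m ≈ 1050 K

T_H = 1477 °C → 1477 + 273.15 = 1750.15 K.
For reversible stages Q_m = Q_H·(T_m/T_H). Setting W₁ = Q_H(1 − T_m/T_H) equal to W₂ = Q_m(1 − T_C/T_m) = Q_H·(T_m − T_C)/T_H gives T_H − T_m = T_m − T_C, so T_m = (T_H + T_C)/2 = (1750.15 + 346.00)/2 = 1050 K.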